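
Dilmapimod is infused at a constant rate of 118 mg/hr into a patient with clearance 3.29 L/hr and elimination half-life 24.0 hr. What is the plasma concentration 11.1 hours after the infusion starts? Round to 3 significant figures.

Css = rate / CL = 118 / 3.29 = 35.87 µg/mL
k = ln 2 / 24.0 = 0.02888 hr⁻¹
C(t) = Css (1 − e^(−kt)) = 35.87 × (1 − e^(−0.3206)) = 35.87 × 0.2743 ≈ 9.84 µg/mL

9.84 µg/mL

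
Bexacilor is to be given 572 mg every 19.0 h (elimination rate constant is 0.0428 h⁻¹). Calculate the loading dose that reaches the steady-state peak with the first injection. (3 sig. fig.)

Accumulation ratio R = 1 / (1 − e^(−kτ)) = 1 / (1 − e^(−0.04280×19.0)) = 1 / (1 − 0.4434) = 1.797
Loading dose = maintenance dose × R = 572 × 1.797 ≈ 1030 mg

1030 mg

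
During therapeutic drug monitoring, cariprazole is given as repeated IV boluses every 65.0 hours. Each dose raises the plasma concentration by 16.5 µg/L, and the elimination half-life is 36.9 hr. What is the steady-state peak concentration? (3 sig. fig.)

23.4 µg/L

k = ln 2 / 36.9 = 0.01878 hr⁻¹
Fraction remaining after one interval: e^(−kτ) = e^(−0.01878 × 65.0) = 0.2949
R = 1 / (1 − 0.2949) = 1.418
Css,max = 16.5 × 1.418 ≈ 23.4 µg/L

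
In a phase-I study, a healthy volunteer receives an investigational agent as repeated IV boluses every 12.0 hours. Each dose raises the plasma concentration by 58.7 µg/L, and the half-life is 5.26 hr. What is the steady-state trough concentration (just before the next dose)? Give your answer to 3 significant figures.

k = ln 2 / 5.26 = 0.1318 hr⁻¹
Fraction remaining after one interval: e^(−kτ) = e^(−0.1318 × 12.0) = 0.2057
R = 1 / (1 − 0.2057) = 1.259
Css,max = 58.7 × 1.259 = 73.90 µg/L
Css,min = Css,max × e^(−kτ) = 73.90 × 0.2057 ≈ 15.2 µg/L

15.2 µg/L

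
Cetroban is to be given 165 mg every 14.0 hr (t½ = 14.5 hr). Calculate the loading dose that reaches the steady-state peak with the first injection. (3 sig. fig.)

338 mg

k = ln 2 / 14.5 = 0.04780 hr⁻¹
Accumulation ratio R = 1 / (1 − e^(−kτ)) = 1 / (1 − e^(−0.04780×14.0)) = 1 / (1 − 0.5121) = 2.050
Loading dose = maintenance dose × R = 165 × 2.050 ≈ 338 mg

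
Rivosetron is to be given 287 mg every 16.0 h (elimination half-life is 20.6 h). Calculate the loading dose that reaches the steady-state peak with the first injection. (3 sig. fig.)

689 mg

k = ln 2 / 20.6 = 0.03365 h⁻¹
Accumulation ratio R = 1 / (1 − e^(−kτ)) = 1 / (1 − e^(−0.03365×16.0)) = 1 / (1 − 0.5837) = 2.402
Loading dose = maintenance dose × R = 287 × 2.402 ≈ 689 mg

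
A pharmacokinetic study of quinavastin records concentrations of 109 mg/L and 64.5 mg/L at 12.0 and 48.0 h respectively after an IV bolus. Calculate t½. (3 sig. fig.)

47.6 hours

k = ln(C₁/C₂) / (t₂ − t₁) = ln(109/64.5) / (48.0 − 12.0)
  = 0.5247 / 36.00 = 0.01457 h⁻¹
t½ = ln 2 / k = ln 2 / 0.01457 ≈ 47.6 hours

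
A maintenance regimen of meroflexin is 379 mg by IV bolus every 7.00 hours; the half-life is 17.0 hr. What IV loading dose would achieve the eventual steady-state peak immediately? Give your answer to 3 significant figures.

k = ln 2 / 17.0 = 0.04077 hr⁻¹
Accumulation ratio R = 1 / (1 − e^(−kτ)) = 1 / (1 − e^(−0.04077×7.00)) = 1 / (1 − 0.7517) = 4.027
Loading dose = maintenance dose × R = 379 × 4.027 ≈ 1530 mg

1530 mg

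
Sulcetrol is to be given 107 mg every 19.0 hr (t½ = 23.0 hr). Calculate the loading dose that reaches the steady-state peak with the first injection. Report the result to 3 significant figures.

k = ln 2 / 23.0 = 0.03014 hr⁻¹
Accumulation ratio R = 1 / (1 − e^(−kτ)) = 1 / (1 − e^(−0.03014×19.0)) = 1 / (1 − 0.5641) = 2.294
Loading dose = maintenance dose × R = 107 × 2.294 ≈ 245 mg

245 mg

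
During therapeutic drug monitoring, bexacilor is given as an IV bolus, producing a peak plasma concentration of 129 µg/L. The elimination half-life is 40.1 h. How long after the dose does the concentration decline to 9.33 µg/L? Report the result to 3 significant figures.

152 hours

k = ln 2 / 40.1 = 0.01729 h⁻¹
C(t) = C₀ e^(−kt)  ⇒  t = ln(C₀/C) / k
t = ln(129/9.33) / 0.01729 = 2.627 / 0.01729 ≈ 152 hours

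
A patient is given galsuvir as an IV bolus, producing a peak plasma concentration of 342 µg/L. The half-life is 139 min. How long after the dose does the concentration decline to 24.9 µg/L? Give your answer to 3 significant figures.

k = ln 2 / 139 = 0.004987 min⁻¹
C(t) = C₀ e^(−kt)  ⇒  t = ln(C₀/C) / k
t = ln(342/24.9) / 0.004987 = 2.620 / 0.004987 ≈ 525 minutes

525 minutes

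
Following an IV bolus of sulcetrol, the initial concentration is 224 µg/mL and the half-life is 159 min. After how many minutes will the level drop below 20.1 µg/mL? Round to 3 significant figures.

k = ln 2 / 159 = 0.004359 min⁻¹
C(t) = C₀ e^(−kt)  ⇒  t = ln(C₀/C) / k
t = ln(224/20.1) / 0.004359 = 2.411 / 0.004359 ≈ 553 minutes

553 minutes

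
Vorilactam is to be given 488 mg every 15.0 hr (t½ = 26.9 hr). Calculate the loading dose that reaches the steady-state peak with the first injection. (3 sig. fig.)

k = ln 2 / 26.9 = 0.02577 hr⁻¹
Accumulation ratio R = 1 / (1 − e^(−kτ)) = 1 / (1 − e^(−0.02577×15.0)) = 1 / (1 − 0.6794) = 3.119
Loading dose = maintenance dose × R = 488 × 3.119 ≈ 1520 mg

1520 mg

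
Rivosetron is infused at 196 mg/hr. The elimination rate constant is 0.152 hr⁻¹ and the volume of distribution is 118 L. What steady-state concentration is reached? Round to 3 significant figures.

10.9 mg/L

CL = k · V = 0.152 × 118 = 17.94 L/hr
Css = rate / CL = 196 / 17.94 ≈ 10.9 mg/L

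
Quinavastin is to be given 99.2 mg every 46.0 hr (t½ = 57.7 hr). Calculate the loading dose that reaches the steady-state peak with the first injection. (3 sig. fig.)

k = ln 2 / 57.7 = 0.01201 hr⁻¹
Accumulation ratio R = 1 / (1 − e^(−kτ)) = 1 / (1 − e^(−0.01201×46.0)) = 1 / (1 − 0.5755) = 2.355
Loading dose = maintenance dose × R = 99.2 × 2.355 ≈ 234 mg

234 mg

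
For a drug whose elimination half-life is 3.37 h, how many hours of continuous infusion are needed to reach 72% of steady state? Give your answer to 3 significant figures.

6.19 hours

k = ln 2 / 3.37 = 0.2057 h⁻¹
f = 1 − e^(−kt)  ⇒  t = −ln(1 − f) / k
t = −ln(1 − 0.72) / 0.2057 = 1.273 / 0.2057 ≈ 6.19 hours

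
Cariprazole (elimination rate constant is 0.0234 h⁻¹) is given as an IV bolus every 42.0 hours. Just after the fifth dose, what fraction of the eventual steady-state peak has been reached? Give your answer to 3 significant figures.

0.993

f_n = 1 − e^(−nkτ) = 1 − e^(−5 × 0.02340 × 42.0) = 1 − e^(−4.914) = 1 − 0.007343 ≈ 0.993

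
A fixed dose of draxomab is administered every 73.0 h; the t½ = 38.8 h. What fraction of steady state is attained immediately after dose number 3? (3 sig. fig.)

k = ln 2 / 38.8 = 0.01786 h⁻¹
f_n = 1 − e^(−nkτ) = 1 − e^(−3 × 0.01786 × 73.0) = 1 − e^(−3.912) = 1 − 0.01999 ≈ 0.980

0.980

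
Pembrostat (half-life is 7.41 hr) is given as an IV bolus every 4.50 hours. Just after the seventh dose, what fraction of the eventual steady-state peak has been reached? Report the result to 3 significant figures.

0.947

k = ln 2 / 7.41 = 0.09354 hr⁻¹
f_n = 1 − e^(−nkτ) = 1 − e^(−7 × 0.09354 × 4.50) = 1 − e^(−2.947) = 1 − 0.05252 ≈ 0.947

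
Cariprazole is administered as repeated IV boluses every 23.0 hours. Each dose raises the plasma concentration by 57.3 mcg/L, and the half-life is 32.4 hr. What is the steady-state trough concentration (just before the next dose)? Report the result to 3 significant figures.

90.1 mcg/L

k = ln 2 / 32.4 = 0.02139 hr⁻¹
Fraction remaining after one interval: e^(−kτ) = e^(−0.02139 × 23.0) = 0.6114
R = 1 / (1 − 0.6114) = 2.573
Css,max = 57.3 × 2.573 = 147.4 mcg/L
Css,min = Css,max × e^(−kτ) = 147.4 × 0.6114 ≈ 90.1 mcg/L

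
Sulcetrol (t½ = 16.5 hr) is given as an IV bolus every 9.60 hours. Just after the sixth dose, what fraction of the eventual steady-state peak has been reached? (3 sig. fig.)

0.911

k = ln 2 / 16.5 = 0.04201 hr⁻¹
f_n = 1 − e^(−nkτ) = 1 − e^(−6 × 0.04201 × 9.60) = 1 − e^(−2.420) = 1 − 0.08895 ≈ 0.911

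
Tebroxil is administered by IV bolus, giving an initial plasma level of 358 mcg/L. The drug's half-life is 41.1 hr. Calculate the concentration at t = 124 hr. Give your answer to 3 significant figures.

k = ln 2 / 41.1 = 0.01686 hr⁻¹
124 hr is 3.017 half-lives, so C = 358 × (1/2)^3.017 = 358 × 0.1235 ≈ 44.2 mcg/L

44.2 mcg/L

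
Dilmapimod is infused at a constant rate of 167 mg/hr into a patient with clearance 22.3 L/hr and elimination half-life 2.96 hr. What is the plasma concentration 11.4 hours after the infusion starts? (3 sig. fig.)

6.97 mg/L

Css = rate / CL = 167 / 22.3 = 7.489 mg/L
k = ln 2 / 2.96 = 0.2342 hr⁻¹
C(t) = Css (1 − e^(−kt)) = 7.489 × (1 − e^(−2.670)) = 7.489 × 0.9307 ≈ 6.97 mg/L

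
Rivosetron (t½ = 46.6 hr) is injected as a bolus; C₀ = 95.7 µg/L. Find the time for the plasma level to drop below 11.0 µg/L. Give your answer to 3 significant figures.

145 hours

k = ln 2 / 46.6 = 0.01487 hr⁻¹
C(t) = C₀ e^(−kt)  ⇒  t = ln(C₀/C) / k
t = ln(95.7/11.0) / 0.01487 = 2.163 / 0.01487 ≈ 145 hours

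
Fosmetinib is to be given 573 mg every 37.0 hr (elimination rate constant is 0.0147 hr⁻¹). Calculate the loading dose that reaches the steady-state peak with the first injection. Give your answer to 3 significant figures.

1370 mg

Accumulation ratio R = 1 / (1 − e^(−kτ)) = 1 / (1 − e^(−0.01470×37.0)) = 1 / (1 − 0.5805) = 2.384
Loading dose = maintenance dose × R = 573 × 2.384 ≈ 1370 mg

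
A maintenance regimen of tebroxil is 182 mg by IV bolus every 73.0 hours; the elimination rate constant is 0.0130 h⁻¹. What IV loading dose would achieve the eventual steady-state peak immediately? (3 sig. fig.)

Accumulation ratio R = 1 / (1 − e^(−kτ)) = 1 / (1 − e^(−0.01300×73.0)) = 1 / (1 − 0.3871) = 1.632
Loading dose = maintenance dose × R = 182 × 1.632 ≈ 297 mg

297 mg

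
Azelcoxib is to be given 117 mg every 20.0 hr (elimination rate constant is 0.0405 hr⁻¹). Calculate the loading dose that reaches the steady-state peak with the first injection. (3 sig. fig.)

Accumulation ratio R = 1 / (1 − e^(−kτ)) = 1 / (1 − e^(−0.04050×20.0)) = 1 / (1 − 0.4449) = 1.801
Loading dose = maintenance dose × R = 117 × 1.801 ≈ 211 mg

211 mg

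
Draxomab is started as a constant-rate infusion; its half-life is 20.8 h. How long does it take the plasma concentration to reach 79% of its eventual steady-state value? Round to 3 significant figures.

46.8 hours

k = ln 2 / 20.8 = 0.03332 h⁻¹
f = 1 − e^(−kt)  ⇒  t = −ln(1 − f) / k
t = −ln(1 − 0.79) / 0.03332 = 1.561 / 0.03332 ≈ 46.8 hours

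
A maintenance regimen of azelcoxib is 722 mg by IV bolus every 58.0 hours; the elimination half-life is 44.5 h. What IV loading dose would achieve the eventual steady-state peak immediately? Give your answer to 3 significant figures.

1210 mg

k = ln 2 / 44.5 = 0.01558 h⁻¹
Accumulation ratio R = 1 / (1 − e^(−kτ)) = 1 / (1 − e^(−0.01558×58.0)) = 1 / (1 − 0.4052) = 1.681
Loading dose = maintenance dose × R = 722 × 1.681 ≈ 1210 mg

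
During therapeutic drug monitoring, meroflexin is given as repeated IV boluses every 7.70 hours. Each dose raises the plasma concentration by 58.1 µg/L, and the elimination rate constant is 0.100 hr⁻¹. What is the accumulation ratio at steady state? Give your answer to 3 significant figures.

1.86

Fraction remaining after one interval: e^(−kτ) = e^(−0.1000 × 7.70) = 0.4630
R = 1 / (1 − 0.4630) = 1 / 0.5370 ≈ 1.86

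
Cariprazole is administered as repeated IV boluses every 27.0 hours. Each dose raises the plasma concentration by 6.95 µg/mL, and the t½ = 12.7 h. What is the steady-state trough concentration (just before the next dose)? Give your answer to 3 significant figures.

2.07 µg/mL

k = ln 2 / 12.7 = 0.05458 h⁻¹
Fraction remaining after one interval: e^(−kτ) = e^(−0.05458 × 27.0) = 0.2291
R = 1 / (1 − 0.2291) = 1.297
Css,max = 6.95 × 1.297 = 9.015 µg/mL
Css,min = Css,max × e^(−kτ) = 9.015 × 0.2291 ≈ 2.07 µg/mL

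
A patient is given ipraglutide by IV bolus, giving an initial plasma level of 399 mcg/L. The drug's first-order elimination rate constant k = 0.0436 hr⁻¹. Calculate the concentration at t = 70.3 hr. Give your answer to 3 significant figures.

C(t) = C₀ e^(−kt) = 399 × e^(−0.04360 × 70.3) = 399 × e^(−3.065) = 399 × 0.04665 ≈ 18.6 mcg/L

18.6 mcg/L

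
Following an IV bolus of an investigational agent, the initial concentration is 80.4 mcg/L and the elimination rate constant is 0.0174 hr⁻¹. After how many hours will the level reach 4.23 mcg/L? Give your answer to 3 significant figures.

C(t) = C₀ e^(−kt)  ⇒  t = ln(C₀/C) / k
t = ln(80.4/4.23) / 0.01740 = 2.945 / 0.01740 ≈ 169 hours

169 hours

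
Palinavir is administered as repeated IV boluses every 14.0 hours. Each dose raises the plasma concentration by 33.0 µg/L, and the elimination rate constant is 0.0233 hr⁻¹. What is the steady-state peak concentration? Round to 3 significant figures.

Fraction remaining after one interval: e^(−kτ) = e^(−0.02330 × 14.0) = 0.7217
R = 1 / (1 − 0.7217) = 3.593
Css,max = 33.0 × 3.593 ≈ 119 µg/L

119 µg/L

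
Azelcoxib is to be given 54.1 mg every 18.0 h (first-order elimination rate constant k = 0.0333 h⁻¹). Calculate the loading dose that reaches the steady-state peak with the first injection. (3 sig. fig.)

120 mg

Accumulation ratio R = 1 / (1 − e^(−kτ)) = 1 / (1 − e^(−0.03330×18.0)) = 1 / (1 − 0.5491) = 2.218
Loading dose = maintenance dose × R = 54.1 × 2.218 ≈ 120 mg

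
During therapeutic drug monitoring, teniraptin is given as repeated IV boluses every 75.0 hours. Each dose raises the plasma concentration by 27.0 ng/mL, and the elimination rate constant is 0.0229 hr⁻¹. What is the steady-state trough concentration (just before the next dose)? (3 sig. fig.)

5.91 ng/mL

Fraction remaining after one interval: e^(−kτ) = e^(−0.02290 × 75.0) = 0.1795
R = 1 / (1 − 0.1795) = 1.219
Css,max = 27.0 × 1.219 = 32.91 ng/mL
Css,min = Css,max × e^(−kτ) = 32.91 × 0.1795 ≈ 5.91 ng/mL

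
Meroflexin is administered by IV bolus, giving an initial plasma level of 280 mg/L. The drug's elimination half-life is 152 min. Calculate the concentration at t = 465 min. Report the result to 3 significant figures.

k = ln 2 / 152 = 0.004560 min⁻¹
465 min is 3.059 half-lives, so C = 280 × (1/2)^3.059 = 280 × 0.1200 ≈ 33.6 mg/L

33.6 mg/L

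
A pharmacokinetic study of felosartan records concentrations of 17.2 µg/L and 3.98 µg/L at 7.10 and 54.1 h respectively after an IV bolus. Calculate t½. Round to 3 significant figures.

22.3 hours

k = ln(C₁/C₂) / (t₂ − t₁) = ln(17.2/3.98) / (54.1 − 7.10)
  = 1.464 / 47.00 = 0.03114 h⁻¹
t½ = ln 2 / k = ln 2 / 0.03114 ≈ 22.3 hours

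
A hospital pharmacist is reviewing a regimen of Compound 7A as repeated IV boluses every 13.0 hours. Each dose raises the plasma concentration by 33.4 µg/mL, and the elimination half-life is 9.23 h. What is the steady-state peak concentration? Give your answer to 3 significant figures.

k = ln 2 / 9.23 = 0.07510 h⁻¹
Fraction remaining after one interval: e^(−kτ) = e^(−0.07510 × 13.0) = 0.3767
R = 1 / (1 − 0.3767) = 1.604
Css,max = 33.4 × 1.604 ≈ 53.6 µg/mL

53.6 µg/mL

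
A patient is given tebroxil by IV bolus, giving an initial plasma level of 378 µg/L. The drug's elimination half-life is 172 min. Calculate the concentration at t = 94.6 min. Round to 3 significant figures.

k = ln 2 / 172 = 0.004030 min⁻¹
94.6 min is 0.5500 half-lives, so C = 378 × (1/2)^0.5500 = 378 × 0.6830 ≈ 258 µg/L

258 µg/L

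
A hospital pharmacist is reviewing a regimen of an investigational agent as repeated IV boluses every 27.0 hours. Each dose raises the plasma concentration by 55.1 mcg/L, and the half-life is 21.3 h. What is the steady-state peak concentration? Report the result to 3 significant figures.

k = ln 2 / 21.3 = 0.03254 h⁻¹
Fraction remaining after one interval: e^(−kτ) = e^(−0.03254 × 27.0) = 0.4153
R = 1 / (1 − 0.4153) = 1.710
Css,max = 55.1 × 1.710 ≈ 94.2 mcg/L

94.2 mcg/L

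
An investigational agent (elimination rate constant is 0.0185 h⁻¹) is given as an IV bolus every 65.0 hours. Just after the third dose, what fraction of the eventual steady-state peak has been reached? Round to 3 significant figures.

f_n = 1 − e^(−nkτ) = 1 − e^(−3 × 0.01850 × 65.0) = 1 − e^(−3.607) = 1 − 0.02712 ≈ 0.973

0.973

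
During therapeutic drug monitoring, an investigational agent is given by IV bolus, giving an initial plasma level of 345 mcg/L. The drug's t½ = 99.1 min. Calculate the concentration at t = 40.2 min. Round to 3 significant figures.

k = ln 2 / 99.1 = 0.006994 min⁻¹
C(t) = C₀ e^(−kt) = 345 × e^(−0.006994 × 40.2) = 345 × e^(−0.2812) = 345 × 0.7549 ≈ 260 mcg/L

260 mcg/L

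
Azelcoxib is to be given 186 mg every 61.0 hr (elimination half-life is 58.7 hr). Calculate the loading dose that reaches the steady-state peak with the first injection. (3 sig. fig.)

k = ln 2 / 58.7 = 0.01181 hr⁻¹
Accumulation ratio R = 1 / (1 − e^(−kτ)) = 1 / (1 − e^(−0.01181×61.0)) = 1 / (1 − 0.4866) = 1.948
Loading dose = maintenance dose × R = 186 × 1.948 ≈ 362 mg

362 mg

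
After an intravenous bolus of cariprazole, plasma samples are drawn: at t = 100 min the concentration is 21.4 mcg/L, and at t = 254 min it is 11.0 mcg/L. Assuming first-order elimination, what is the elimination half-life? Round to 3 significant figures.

160 minutes

k = ln(C₁/C₂) / (t₂ − t₁) = ln(21.4/11.0) / (254 − 100)
  = 0.6655 / 154.0 = 0.004321 min⁻¹
t½ = ln 2 / k = ln 2 / 0.004321 ≈ 160 minutes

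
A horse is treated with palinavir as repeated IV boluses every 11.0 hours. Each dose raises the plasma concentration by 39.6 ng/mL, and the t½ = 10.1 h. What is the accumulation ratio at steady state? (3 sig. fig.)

1.89

k = ln 2 / 10.1 = 0.06863 h⁻¹
Fraction remaining after one interval: e^(−kτ) = e^(−0.06863 × 11.0) = 0.4701
R = 1 / (1 − 0.4701) = 1 / 0.5299 ≈ 1.89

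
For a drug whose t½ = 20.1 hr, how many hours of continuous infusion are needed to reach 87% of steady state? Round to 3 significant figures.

59.2 hours

k = ln 2 / 20.1 = 0.03448 hr⁻¹
f = 1 − e^(−kt)  ⇒  t = −ln(1 − f) / k
t = −ln(1 − 0.87) / 0.03448 = 2.040 / 0.03448 ≈ 59.2 hours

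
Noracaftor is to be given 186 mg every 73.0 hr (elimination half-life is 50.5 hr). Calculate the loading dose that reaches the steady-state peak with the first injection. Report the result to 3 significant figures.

k = ln 2 / 50.5 = 0.01373 hr⁻¹
Accumulation ratio R = 1 / (1 − e^(−kτ)) = 1 / (1 − e^(−0.01373×73.0)) = 1 / (1 − 0.3672) = 1.580
Loading dose = maintenance dose × R = 186 × 1.580 ≈ 294 mg

294 mg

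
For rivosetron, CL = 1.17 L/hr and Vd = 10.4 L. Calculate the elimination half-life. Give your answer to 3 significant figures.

k = CL / V = 1.17 / 10.4 = 0.1125 hr⁻¹
t½ = ln 2 / k = ln 2 / 0.1125 ≈ 6.16 hours

6.16 hours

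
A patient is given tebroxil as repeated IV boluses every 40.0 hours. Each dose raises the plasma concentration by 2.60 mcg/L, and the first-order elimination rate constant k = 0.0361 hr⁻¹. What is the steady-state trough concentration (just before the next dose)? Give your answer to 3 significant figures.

0.803 mcg/L

Fraction remaining after one interval: e^(−kτ) = e^(−0.03610 × 40.0) = 0.2360
R = 1 / (1 − 0.2360) = 1.309
Css,max = 2.60 × 1.309 = 3.403 mcg/L
Css,min = Css,max × e^(−kτ) = 3.403 × 0.2360 ≈ 0.803 mcg/L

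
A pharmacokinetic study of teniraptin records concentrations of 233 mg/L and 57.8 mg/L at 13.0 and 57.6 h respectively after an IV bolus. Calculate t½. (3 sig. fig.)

k = ln(C₁/C₂) / (t₂ − t₁) = ln(233/57.8) / (57.6 − 13.0)
  = 1.394 / 44.60 = 0.03126 h⁻¹
t½ = ln 2 / k = ln 2 / 0.03126 ≈ 22.2 hours

22.2 hours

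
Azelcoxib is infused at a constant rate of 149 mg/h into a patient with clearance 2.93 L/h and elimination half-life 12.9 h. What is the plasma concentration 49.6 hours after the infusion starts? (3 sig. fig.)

47.3 mg/L

Css = rate / CL = 149 / 2.93 = 50.85 mg/L
k = ln 2 / 12.9 = 0.05373 h⁻¹
C(t) = Css (1 − e^(−kt)) = 50.85 × (1 − e^(−2.665)) = 50.85 × 0.9304 ≈ 47.3 mg/L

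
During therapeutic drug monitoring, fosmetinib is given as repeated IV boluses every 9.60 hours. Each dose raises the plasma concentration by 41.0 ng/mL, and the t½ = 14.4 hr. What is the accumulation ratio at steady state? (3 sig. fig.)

k = ln 2 / 14.4 = 0.04814 hr⁻¹
Fraction remaining after one interval: e^(−kτ) = e^(−0.04814 × 9.60) = 0.6300
R = 1 / (1 − 0.6300) = 1 / 0.3700 ≈ 2.70

2.70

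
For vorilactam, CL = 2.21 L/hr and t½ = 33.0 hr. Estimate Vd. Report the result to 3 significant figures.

105 L

k = ln 2 / t½ = ln 2 / 33.0 = 0.02100 hr⁻¹
V = CL / k = 2.21 / 0.02100 ≈ 105 L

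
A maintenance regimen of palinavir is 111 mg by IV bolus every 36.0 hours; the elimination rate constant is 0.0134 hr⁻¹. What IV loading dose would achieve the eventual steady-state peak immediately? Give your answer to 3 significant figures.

Accumulation ratio R = 1 / (1 − e^(−kτ)) = 1 / (1 − e^(−0.01340×36.0)) = 1 / (1 − 0.6173) = 2.613
Loading dose = maintenance dose × R = 111 × 2.613 ≈ 290 mg

290 mg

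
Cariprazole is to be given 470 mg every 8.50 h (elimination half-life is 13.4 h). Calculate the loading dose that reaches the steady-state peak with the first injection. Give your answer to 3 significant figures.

1320 mg

k = ln 2 / 13.4 = 0.05173 h⁻¹
Accumulation ratio R = 1 / (1 − e^(−kτ)) = 1 / (1 − e^(−0.05173×8.50)) = 1 / (1 − 0.6442) = 2.811
Loading dose = maintenance dose × R = 470 × 2.811 ≈ 1320 mg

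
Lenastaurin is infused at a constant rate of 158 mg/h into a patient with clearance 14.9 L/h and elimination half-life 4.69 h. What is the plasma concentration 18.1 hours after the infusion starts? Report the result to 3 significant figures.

Css = rate / CL = 158 / 14.9 = 10.60 mg/L
k = ln 2 / 4.69 = 0.1478 h⁻¹
C(t) = Css (1 − e^(−kt)) = 10.60 × (1 − e^(−2.675)) = 10.60 × 0.9311 ≈ 9.87 mg/L

9.87 mg/L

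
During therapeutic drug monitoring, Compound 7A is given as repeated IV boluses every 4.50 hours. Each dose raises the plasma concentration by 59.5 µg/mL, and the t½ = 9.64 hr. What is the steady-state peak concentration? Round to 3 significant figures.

215 µg/mL

k = ln 2 / 9.64 = 0.07190 hr⁻¹
Fraction remaining after one interval: e^(−kτ) = e^(−0.07190 × 4.50) = 0.7236
R = 1 / (1 − 0.7236) = 3.617
Css,max = 59.5 × 3.617 ≈ 215 µg/mL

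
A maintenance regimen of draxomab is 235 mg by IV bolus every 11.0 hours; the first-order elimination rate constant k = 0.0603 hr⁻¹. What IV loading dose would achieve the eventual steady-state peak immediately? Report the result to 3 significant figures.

485 mg

Accumulation ratio R = 1 / (1 − e^(−kτ)) = 1 / (1 − e^(−0.06030×11.0)) = 1 / (1 − 0.5151) = 2.062
Loading dose = maintenance dose × R = 235 × 2.062 ≈ 485 mg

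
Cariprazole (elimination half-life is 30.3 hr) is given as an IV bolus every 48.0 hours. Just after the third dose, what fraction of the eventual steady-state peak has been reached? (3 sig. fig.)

k = ln 2 / 30.3 = 0.02288 hr⁻¹
f_n = 1 − e^(−nkτ) = 1 − e^(−3 × 0.02288 × 48.0) = 1 − e^(−3.294) = 1 − 0.03710 ≈ 0.963

0.963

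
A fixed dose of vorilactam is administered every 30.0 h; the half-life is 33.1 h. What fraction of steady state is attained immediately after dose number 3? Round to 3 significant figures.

0.848

k = ln 2 / 33.1 = 0.02094 h⁻¹
f_n = 1 − e^(−nkτ) = 1 − e^(−3 × 0.02094 × 30.0) = 1 − e^(−1.885) = 1 − 0.1519 ≈ 0.848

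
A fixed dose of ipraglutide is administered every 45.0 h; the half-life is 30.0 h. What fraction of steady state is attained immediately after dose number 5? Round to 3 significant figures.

k = ln 2 / 30.0 = 0.02310 h⁻¹
f_n = 1 − e^(−nkτ) = 1 − e^(−5 × 0.02310 × 45.0) = 1 − e^(−5.199) = 1 − 0.005524 ≈ 0.994

0.994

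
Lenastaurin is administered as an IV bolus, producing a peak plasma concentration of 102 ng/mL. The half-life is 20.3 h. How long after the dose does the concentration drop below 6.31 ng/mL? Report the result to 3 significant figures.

81.5 hours

k = ln 2 / 20.3 = 0.03415 h⁻¹
C(t) = C₀ e^(−kt)  ⇒  t = ln(C₀/C) / k
t = ln(102/6.31) / 0.03415 = 2.783 / 0.03415 ≈ 81.5 hours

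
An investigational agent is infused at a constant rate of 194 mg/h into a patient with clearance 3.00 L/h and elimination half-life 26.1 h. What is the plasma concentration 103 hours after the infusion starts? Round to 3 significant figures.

60.5 mg/L

Css = rate / CL = 194 / 3.00 = 64.67 mg/L
k = ln 2 / 26.1 = 0.02656 h⁻¹
C(t) = Css (1 − e^(−kt)) = 64.67 × (1 − e^(−2.735)) = 64.67 × 0.9351 ≈ 60.5 mg/L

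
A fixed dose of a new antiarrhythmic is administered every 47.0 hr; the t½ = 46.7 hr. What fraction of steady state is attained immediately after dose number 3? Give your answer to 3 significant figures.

0.877

k = ln 2 / 46.7 = 0.01484 hr⁻¹
f_n = 1 − e^(−nkτ) = 1 − e^(−3 × 0.01484 × 47.0) = 1 − e^(−2.093) = 1 − 0.1233 ≈ 0.877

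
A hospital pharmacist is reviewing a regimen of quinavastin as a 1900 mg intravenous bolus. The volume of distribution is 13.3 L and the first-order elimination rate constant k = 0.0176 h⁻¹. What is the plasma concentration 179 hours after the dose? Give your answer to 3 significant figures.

6.12 µg/mL

C₀ = dose / V = 1900 / 13.3 = 142.9 µg/mL
C(t) = C₀ e^(−kt) = 142.9 × e^(−0.01760 × 179) = 142.9 × e^(−3.150) = 142.9 × 0.04283 ≈ 6.12 µg/mL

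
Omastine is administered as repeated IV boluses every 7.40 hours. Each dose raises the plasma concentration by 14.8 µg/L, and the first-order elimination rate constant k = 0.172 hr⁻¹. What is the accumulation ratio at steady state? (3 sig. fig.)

1.39

Fraction remaining after one interval: e^(−kτ) = e^(−0.1720 × 7.40) = 0.2800
R = 1 / (1 − 0.2800) = 1 / 0.7200 ≈ 1.39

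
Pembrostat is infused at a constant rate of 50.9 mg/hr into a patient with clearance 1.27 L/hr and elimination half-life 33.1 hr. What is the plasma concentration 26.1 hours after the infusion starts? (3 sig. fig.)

Css = rate / CL = 50.9 / 1.27 = 40.08 mg/L
k = ln 2 / 33.1 = 0.02094 hr⁻¹
C(t) = Css (1 − e^(−kt)) = 40.08 × (1 − e^(−0.5466)) = 40.08 × 0.4211 ≈ 16.9 mg/L

16.9 mg/L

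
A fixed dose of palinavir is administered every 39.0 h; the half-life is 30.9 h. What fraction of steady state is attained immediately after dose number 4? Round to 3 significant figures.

0.970

k = ln 2 / 30.9 = 0.02243 h⁻¹
f_n = 1 − e^(−nkτ) = 1 − e^(−4 × 0.02243 × 39.0) = 1 − e^(−3.499) = 1 − 0.03022 ≈ 0.970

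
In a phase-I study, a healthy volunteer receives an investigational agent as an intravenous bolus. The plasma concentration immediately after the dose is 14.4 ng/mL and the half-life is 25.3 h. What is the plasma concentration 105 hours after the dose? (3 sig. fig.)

0.811 ng/mL

k = ln 2 / 25.3 = 0.02740 h⁻¹
105 h is 4.150 half-lives, so C = 14.4 × (1/2)^4.150 = 14.4 × 0.05632 ≈ 0.811 ng/mL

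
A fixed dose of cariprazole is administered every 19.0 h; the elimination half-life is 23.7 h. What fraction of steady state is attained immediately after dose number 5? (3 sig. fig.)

k = ln 2 / 23.7 = 0.02925 h⁻¹
f_n = 1 − e^(−nkτ) = 1 − e^(−5 × 0.02925 × 19.0) = 1 − e^(−2.778) = 1 − 0.06214 ≈ 0.938

0.938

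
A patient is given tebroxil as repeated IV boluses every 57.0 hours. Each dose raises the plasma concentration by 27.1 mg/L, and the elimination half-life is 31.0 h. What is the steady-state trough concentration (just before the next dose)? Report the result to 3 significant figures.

k = ln 2 / 31.0 = 0.02236 h⁻¹
Fraction remaining after one interval: e^(−kτ) = e^(−0.02236 × 57.0) = 0.2796
R = 1 / (1 − 0.2796) = 1.388
Css,max = 27.1 × 1.388 = 37.62 mg/L
Css,min = Css,max × e^(−kτ) = 37.62 × 0.2796 ≈ 10.5 mg/L

10.5 mg/L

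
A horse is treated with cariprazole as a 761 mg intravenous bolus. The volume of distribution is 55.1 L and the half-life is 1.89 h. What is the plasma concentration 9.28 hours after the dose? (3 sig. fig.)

0.459 µg/mL

C₀ = dose / V = 761 / 55.1 = 13.81 µg/mL
k = ln 2 / 1.89 = 0.3667 h⁻¹
C(t) = C₀ e^(−kt) = 13.81 × e^(−0.3667 × 9.28) = 13.81 × e^(−3.403) = 13.81 × 0.03326 ≈ 0.459 µg/mL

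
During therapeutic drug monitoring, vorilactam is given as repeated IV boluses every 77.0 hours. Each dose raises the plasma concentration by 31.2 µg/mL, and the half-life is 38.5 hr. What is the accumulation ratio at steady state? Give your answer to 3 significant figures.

k = ln 2 / 38.5 = 0.01800 hr⁻¹
Fraction remaining after one interval: e^(−kτ) = e^(−0.01800 × 77.0) = 0.2500
R = 1 / (1 − 0.2500) = 1 / 0.7500 ≈ 1.33

1.33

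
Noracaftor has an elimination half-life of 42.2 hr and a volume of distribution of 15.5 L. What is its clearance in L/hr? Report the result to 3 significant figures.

0.255 L/hr

k = ln 2 / t½ = ln 2 / 42.2 = 0.01643 hr⁻¹
CL = k · V = 0.01643 × 15.5 ≈ 0.255 L/hr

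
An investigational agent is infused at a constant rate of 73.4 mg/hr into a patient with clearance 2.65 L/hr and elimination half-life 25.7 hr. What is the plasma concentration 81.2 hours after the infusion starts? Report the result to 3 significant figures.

24.6 mg/L

Css = rate / CL = 73.4 / 2.65 = 27.70 mg/L
k = ln 2 / 25.7 = 0.02697 hr⁻¹
C(t) = Css (1 − e^(−kt)) = 27.70 × (1 − e^(−2.190)) = 27.70 × 0.8881 ≈ 24.6 mg/L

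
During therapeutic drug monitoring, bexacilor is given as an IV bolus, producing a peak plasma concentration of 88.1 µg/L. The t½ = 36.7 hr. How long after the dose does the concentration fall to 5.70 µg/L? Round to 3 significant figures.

145 hours

k = ln 2 / 36.7 = 0.01889 hr⁻¹
C(t) = C₀ e^(−kt)  ⇒  t = ln(C₀/C) / k
t = ln(88.1/5.70) / 0.01889 = 2.738 / 0.01889 ≈ 145 hours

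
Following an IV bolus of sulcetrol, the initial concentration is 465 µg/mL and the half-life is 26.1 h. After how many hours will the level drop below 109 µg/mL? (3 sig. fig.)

k = ln 2 / 26.1 = 0.02656 h⁻¹
C(t) = C₀ e^(−kt)  ⇒  t = ln(C₀/C) / k
t = ln(465/109) / 0.02656 = 1.451 / 0.02656 ≈ 54.6 hours

54.6 hours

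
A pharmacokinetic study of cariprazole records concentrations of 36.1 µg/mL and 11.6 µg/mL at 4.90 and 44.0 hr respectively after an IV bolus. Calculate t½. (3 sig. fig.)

23.9 hours

k = ln(C₁/C₂) / (t₂ − t₁) = ln(36.1/11.6) / (44.0 − 4.90)
  = 1.135 / 39.10 = 0.02904 hr⁻¹
t½ = ln 2 / k = ln 2 / 0.02904 ≈ 23.9 hours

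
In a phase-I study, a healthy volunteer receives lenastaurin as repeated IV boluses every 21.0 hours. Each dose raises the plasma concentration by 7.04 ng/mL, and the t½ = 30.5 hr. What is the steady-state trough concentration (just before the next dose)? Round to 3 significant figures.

11.5 ng/mL

k = ln 2 / 30.5 = 0.02273 hr⁻¹
Fraction remaining after one interval: e^(−kτ) = e^(−0.02273 × 21.0) = 0.6205
R = 1 / (1 − 0.6205) = 2.635
Css,max = 7.04 × 2.635 = 18.55 ng/mL
Css,min = Css,max × e^(−kτ) = 18.55 × 0.6205 ≈ 11.5 ng/mL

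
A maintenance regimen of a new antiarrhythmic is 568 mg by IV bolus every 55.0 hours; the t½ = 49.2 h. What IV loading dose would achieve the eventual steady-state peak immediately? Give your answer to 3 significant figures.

k = ln 2 / 49.2 = 0.01409 h⁻¹
Accumulation ratio R = 1 / (1 − e^(−kτ)) = 1 / (1 − e^(−0.01409×55.0)) = 1 / (1 − 0.4608) = 1.854
Loading dose = maintenance dose × R = 568 × 1.854 ≈ 1050 mg

1050 mg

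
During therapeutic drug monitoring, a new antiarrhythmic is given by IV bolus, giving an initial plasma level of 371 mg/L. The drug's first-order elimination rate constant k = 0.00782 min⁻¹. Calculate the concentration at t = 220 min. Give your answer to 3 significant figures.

C(t) = C₀ e^(−kt) = 371 × e^(−0.007820 × 220) = 371 × e^(−1.720) = 371 × 0.1790 ≈ 66.4 mg/L

66.4 mg/L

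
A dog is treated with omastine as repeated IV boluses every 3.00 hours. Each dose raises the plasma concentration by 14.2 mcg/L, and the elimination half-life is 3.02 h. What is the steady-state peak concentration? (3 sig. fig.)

28.5 mcg/L

k = ln 2 / 3.02 = 0.2295 h⁻¹
Fraction remaining after one interval: e^(−kτ) = e^(−0.2295 × 3.00) = 0.5023
R = 1 / (1 − 0.5023) = 2.009
Css,max = 14.2 × 2.009 ≈ 28.5 mcg/L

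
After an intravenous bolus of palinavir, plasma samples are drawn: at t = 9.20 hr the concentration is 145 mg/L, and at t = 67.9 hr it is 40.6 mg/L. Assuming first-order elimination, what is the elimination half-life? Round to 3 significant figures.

k = ln(C₁/C₂) / (t₂ − t₁) = ln(145/40.6) / (67.9 − 9.20)
  = 1.273 / 58.70 = 0.02169 hr⁻¹
t½ = ln 2 / k = ln 2 / 0.02169 ≈ 32.0 hours

32.0 hours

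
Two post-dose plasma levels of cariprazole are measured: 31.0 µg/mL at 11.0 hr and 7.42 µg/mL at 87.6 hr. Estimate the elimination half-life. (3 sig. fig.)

37.1 hours

k = ln(C₁/C₂) / (t₂ − t₁) = ln(31.0/7.42) / (87.6 − 11.0)
  = 1.430 / 76.60 = 0.01867 hr⁻¹
t½ = ln 2 / k = ln 2 / 0.01867 ≈ 37.1 hours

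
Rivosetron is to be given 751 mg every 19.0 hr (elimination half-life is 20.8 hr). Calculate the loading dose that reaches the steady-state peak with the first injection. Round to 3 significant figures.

1600 mg

k = ln 2 / 20.8 = 0.03332 hr⁻¹
Accumulation ratio R = 1 / (1 − e^(−kτ)) = 1 / (1 − e^(−0.03332×19.0)) = 1 / (1 − 0.5309) = 2.132
Loading dose = maintenance dose × R = 751 × 2.132 ≈ 1600 mg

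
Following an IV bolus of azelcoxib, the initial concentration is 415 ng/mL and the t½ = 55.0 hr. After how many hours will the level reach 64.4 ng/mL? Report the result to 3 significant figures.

k = ln 2 / 55.0 = 0.01260 hr⁻¹
C(t) = C₀ e^(−kt)  ⇒  t = ln(C₀/C) / k
t = ln(415/64.4) / 0.01260 = 1.863 / 0.01260 ≈ 148 hours

148 hours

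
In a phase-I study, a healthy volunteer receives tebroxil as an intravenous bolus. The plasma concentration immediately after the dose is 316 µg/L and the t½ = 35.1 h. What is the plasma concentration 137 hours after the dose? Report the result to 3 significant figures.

21.1 µg/L

k = ln 2 / 35.1 = 0.01975 h⁻¹
137 h is 3.903 half-lives, so C = 316 × (1/2)^3.903 = 316 × 0.06684 ≈ 21.1 µg/L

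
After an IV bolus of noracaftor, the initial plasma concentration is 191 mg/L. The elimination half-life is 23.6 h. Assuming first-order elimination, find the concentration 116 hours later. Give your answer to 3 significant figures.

k = ln 2 / 23.6 = 0.02937 h⁻¹
116 h is 4.915 half-lives, so C = 191 × (1/2)^4.915 = 191 × 0.03314 ≈ 6.33 mg/L

6.33 mg/L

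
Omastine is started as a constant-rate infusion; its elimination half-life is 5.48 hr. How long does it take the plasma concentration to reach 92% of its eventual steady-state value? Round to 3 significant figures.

k = ln 2 / 5.48 = 0.1265 hr⁻¹
f = 1 − e^(−kt)  ⇒  t = −ln(1 − f) / k
t = −ln(1 − 0.92) / 0.1265 = 2.526 / 0.1265 ≈ 20.0 hours

20.0 hours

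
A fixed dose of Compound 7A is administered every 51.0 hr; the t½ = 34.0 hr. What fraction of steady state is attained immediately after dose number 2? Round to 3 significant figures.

k = ln 2 / 34.0 = 0.02039 hr⁻¹
f_n = 1 − e^(−nkτ) = 1 − e^(−2 × 0.02039 × 51.0) = 1 − e^(−2.079) = 1 − 0.1250 ≈ 0.875

0.875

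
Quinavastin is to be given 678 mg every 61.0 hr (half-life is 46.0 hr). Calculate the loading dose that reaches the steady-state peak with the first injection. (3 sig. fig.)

k = ln 2 / 46.0 = 0.01507 hr⁻¹
Accumulation ratio R = 1 / (1 − e^(−kτ)) = 1 / (1 − e^(−0.01507×61.0)) = 1 / (1 − 0.3988) = 1.663
Loading dose = maintenance dose × R = 678 × 1.663 ≈ 1130 mg

1130 mg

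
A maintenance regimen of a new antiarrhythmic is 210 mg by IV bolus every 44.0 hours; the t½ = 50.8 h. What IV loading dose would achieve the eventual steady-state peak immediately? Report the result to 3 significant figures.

465 mg

k = ln 2 / 50.8 = 0.01364 h⁻¹
Accumulation ratio R = 1 / (1 − e^(−kτ)) = 1 / (1 − e^(−0.01364×44.0)) = 1 / (1 − 0.5486) = 2.215
Loading dose = maintenance dose × R = 210 × 2.215 ≈ 465 mg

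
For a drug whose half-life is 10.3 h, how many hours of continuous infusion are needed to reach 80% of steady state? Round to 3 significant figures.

23.9 hours

k = ln 2 / 10.3 = 0.06730 h⁻¹
f = 1 − e^(−kt)  ⇒  t = −ln(1 − f) / k
t = −ln(1 − 0.8) / 0.06730 = 1.609 / 0.06730 ≈ 23.9 hours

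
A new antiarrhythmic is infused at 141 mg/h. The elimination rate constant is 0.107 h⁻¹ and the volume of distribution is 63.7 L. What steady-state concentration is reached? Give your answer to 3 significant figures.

20.7 µg/mL

CL = k · V = 0.107 × 63.7 = 6.816 L/h
Css = rate / CL = 141 / 6.816 ≈ 20.7 µg/mL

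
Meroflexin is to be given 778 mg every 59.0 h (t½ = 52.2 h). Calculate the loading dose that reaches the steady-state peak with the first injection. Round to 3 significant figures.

k = ln 2 / 52.2 = 0.01328 h⁻¹
Accumulation ratio R = 1 / (1 − e^(−kτ)) = 1 / (1 − e^(−0.01328×59.0)) = 1 / (1 − 0.4568) = 1.841
Loading dose = maintenance dose × R = 778 × 1.841 ≈ 1430 mg

1430 mg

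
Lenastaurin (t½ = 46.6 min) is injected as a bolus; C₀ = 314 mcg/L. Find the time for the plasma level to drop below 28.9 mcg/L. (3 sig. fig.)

160 minutes

k = ln 2 / 46.6 = 0.01487 min⁻¹
C(t) = C₀ e^(−kt)  ⇒  t = ln(C₀/C) / k
t = ln(314/28.9) / 0.01487 = 2.386 / 0.01487 ≈ 160 minutes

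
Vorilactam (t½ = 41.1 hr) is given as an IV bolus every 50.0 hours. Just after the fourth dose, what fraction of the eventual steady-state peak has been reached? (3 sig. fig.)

k = ln 2 / 41.1 = 0.01686 hr⁻¹
f_n = 1 − e^(−nkτ) = 1 − e^(−4 × 0.01686 × 50.0) = 1 − e^(−3.373) = 1 − 0.03429 ≈ 0.966

0.966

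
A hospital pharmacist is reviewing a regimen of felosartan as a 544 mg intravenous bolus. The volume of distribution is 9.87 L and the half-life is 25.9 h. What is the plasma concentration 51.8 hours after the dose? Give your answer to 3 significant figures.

13.8 mg/L

C₀ = dose / V = 544 / 9.87 = 55.12 mg/L
k = ln 2 / 25.9 = 0.02676 h⁻¹
C(t) = C₀ e^(−kt) = 55.12 × e^(−0.02676 × 51.8) = 55.12 × e^(−1.386) = 55.12 × 0.2500 ≈ 13.8 mg/L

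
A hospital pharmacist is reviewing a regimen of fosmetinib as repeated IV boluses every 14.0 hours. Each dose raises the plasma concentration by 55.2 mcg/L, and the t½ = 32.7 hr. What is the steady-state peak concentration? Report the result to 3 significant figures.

215 mcg/L

k = ln 2 / 32.7 = 0.02120 hr⁻¹
Fraction remaining after one interval: e^(−kτ) = e^(−0.02120 × 14.0) = 0.7432
R = 1 / (1 − 0.7432) = 3.894
Css,max = 55.2 × 3.894 ≈ 215 mcg/L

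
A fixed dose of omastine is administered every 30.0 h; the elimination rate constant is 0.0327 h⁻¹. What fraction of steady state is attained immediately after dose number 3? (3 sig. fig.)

0.947

f_n = 1 − e^(−nkτ) = 1 − e^(−3 × 0.03270 × 30.0) = 1 − e^(−2.943) = 1 − 0.05271 ≈ 0.947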